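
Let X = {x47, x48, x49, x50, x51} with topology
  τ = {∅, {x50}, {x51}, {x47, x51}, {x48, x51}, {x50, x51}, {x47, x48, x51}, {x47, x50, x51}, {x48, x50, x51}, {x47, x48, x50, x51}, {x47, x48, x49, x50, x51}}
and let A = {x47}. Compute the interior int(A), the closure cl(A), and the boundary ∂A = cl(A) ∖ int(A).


int(A) = ∅, cl(A) = {x47, x49}, ∂A = {x47, x49}.

Closed sets in (X, τ) are complements of opens:
  closed(X, τ) = {∅, {x49}, {x47, x49}, {x48, x49}, {x49, x50}, {x47, x48, x49}, {x47, x49, x50}, {x48, x49, x50}, {x47, x48, x49, x50}, {x47, x48, x49, x51}, {x47, x48, x49, x50, x51}}.
int(A) = ⋃ {U ∈ τ : U ⊆ A}. Opens contained in A: ∅.
Taking the union of these: int(A) = ∅.
cl(A) = ⋂ {C closed : A ⊆ C}. Closed sets containing A: {x47, x49}, {x47, x48, x49}, {x47, x49, x50}, {x47, x48, x49, x50}, {x47, x48, x49, x51}, {x47, x48, x49, x50, x51}.
Intersecting these: cl(A) = {x47, x49}.
∂A = cl(A) ∖ int(A) = {x47, x49} ∖ ∅ = {x47, x49}.


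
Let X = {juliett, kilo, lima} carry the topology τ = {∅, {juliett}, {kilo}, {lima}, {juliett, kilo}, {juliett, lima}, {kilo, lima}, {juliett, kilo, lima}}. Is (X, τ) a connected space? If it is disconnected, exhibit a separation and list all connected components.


(X, τ) is disconnected; components = [{juliett}, {kilo}, {lima}].

Find clopen sets (U ∈ τ with X ∖ U ∈ τ):
  U = ∅, X ∖ U = {juliett, kilo, lima} — both open, so U is clopen.
  U = {juliett}, X ∖ U = {kilo, lima} — both open, so U is clopen.
  U = {kilo}, X ∖ U = {juliett, lima} — both open, so U is clopen.
  U = {lima}, X ∖ U = {juliett, kilo} — both open, so U is clopen.
  U = {juliett, kilo}, X ∖ U = {lima} — both open, so U is clopen.
  U = {juliett, lima}, X ∖ U = {kilo} — both open, so U is clopen.
  U = {kilo, lima}, X ∖ U = {juliett} — both open, so U is clopen.
  U = {juliett, kilo, lima}, X ∖ U = ∅ — both open, so U is clopen.
Nontrivial clopen(s) exist: e.g. {juliett}. So (X, τ) is disconnected.
Compute connected components by grouping points that agree on all clopens:
  component: {juliett}
  component: {kilo}
  component: {lima}


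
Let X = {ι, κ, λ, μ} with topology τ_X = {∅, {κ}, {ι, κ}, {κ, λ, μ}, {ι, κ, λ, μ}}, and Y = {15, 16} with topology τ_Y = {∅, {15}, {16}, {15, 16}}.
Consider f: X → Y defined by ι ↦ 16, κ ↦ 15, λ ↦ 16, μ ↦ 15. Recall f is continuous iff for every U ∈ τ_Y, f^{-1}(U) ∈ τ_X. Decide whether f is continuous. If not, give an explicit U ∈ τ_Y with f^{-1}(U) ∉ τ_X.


f is NOT continuous.

Compute f^{-1}(U) for each U ∈ τ_Y:
  U = ∅: f^{-1}(U) = ∅ ∈ τ_X ✓.
  U = {15}: f^{-1}(U) = {κ, μ} ∉ τ_X ✗.
  U = {16}: f^{-1}(U) = {ι, λ} ∉ τ_X ✗.
  U = {15, 16}: f^{-1}(U) = {ι, κ, λ, μ} ∈ τ_X ✓.
Found U = {15} with f^{-1}(U) = {κ, μ} not in τ_X. Therefore f is NOT continuous.


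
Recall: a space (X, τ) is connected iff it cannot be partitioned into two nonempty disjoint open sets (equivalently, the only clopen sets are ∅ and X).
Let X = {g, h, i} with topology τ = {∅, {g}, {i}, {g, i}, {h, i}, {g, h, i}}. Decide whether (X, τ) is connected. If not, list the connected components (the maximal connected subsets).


(X, τ) is disconnected; components = [{g}, {h, i}].

Find clopen sets (U ∈ τ with X ∖ U ∈ τ):
  U = ∅, X ∖ U = {g, h, i} — both open, so U is clopen.
  U = {g}, X ∖ U = {h, i} — both open, so U is clopen.
  U = {h, i}, X ∖ U = {g} — both open, so U is clopen.
  U = {g, h, i}, X ∖ U = ∅ — both open, so U is clopen.
Nontrivial clopen(s) exist: e.g. {g}. So (X, τ) is disconnected.
Compute connected components by grouping points that agree on all clopens:
  component: {g}
  component: {h, i}


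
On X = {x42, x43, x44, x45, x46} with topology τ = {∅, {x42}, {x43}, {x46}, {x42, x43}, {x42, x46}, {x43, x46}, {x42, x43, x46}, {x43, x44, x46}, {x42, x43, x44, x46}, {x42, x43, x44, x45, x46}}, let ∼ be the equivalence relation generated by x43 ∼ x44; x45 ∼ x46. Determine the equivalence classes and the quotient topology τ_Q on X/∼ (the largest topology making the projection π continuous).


X/∼ = {[x42], [x43=x44], [x45=x46]}; |τ_Q| = 3.

Equivalence classes: [x42], [x43=x44], [x45=x46].
Quotient map π: X → X/∼ sends x42 ↦ [x42], x43 ↦ [x43=x44], x44 ↦ [x43=x44], x45 ↦ [x45=x46], x46 ↦ [x45=x46].
For each subset V ⊆ X/∼, compute π^{-1}(V) ⊆ X and check whether π^{-1}(V) ∈ τ. V is open in τ_Q iff π^{-1}(V) ∈ τ.
  V = {}: π^{-1}(V) = ∅ ∈ τ ✓.
  V = {[x42]}: π^{-1}(V) = {x42} ∈ τ ✓.
  V = {[x43=x44]}: π^{-1}(V) = {x43, x44} ∉ τ ✗.
  V = {[x42], [x43=x44]}: π^{-1}(V) = {x42, x43, x44} ∉ τ ✗.
  V = {[x45=x46]}: π^{-1}(V) = {x45, x46} ∉ τ ✗.
  V = {[x42], [x45=x46]}: π^{-1}(V) = {x42, x45, x46} ∉ τ ✗.
  V = {[x43=x44], [x45=x46]}: π^{-1}(V) = {x43, x44, x45, x46} ∉ τ ✗.
  V = {[x42], [x43=x44], [x45=x46]}: π^{-1}(V) = {x42, x43, x44, x45, x46} ∈ τ ✓.
Open sets in the quotient: τ_Q = {{}, {[x42]}, {[x42], [x43=x44], [x45=x46]}} (3 elements).


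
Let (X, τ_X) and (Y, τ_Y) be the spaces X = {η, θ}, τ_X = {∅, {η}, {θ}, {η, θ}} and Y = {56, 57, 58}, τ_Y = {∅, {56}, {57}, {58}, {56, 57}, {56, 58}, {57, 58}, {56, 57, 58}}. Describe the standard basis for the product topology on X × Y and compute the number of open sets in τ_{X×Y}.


Basis B = {∅ × ∅, {η} × {56}, {η} × {57}, {η} × {58}, {θ} × {56}, {θ} × {57}, {θ} × {58}, {η} × {56, 57}, {η} × {56, 58}, {η, θ} × {56}, {η} × {57, 58}, {η, θ} × {57}, {η, θ} × {58}, {θ} × {56, 57}, {θ} × {56, 58}, {θ} × {57, 58}, {η} × {56, 57, 58}, {θ} × {56, 57, 58}, {η, θ} × {56, 57}, {η, θ} × {56, 58}, {η, θ} × {57, 58}, {η, θ} × {56, 57, 58}}; |τ_{X×Y}| = 64.

Enumerate products U × V with U ∈ τ_X, V ∈ τ_Y (deduplicated):
  ∅ × ∅ = {} (∅)
  {η} × {56} = {(η,56)}
  {η} × {57} = {(η,57)}
  {η} × {58} = {(η,58)}
  {θ} × {56} = {(θ,56)}
  {θ} × {57} = {(θ,57)}
  {θ} × {58} = {(θ,58)}
  {η} × {56, 57} = {(η,56), (η,57)}
  {η} × {56, 58} = {(η,56), (η,58)}
  {η, θ} × {56} = {(η,56), (θ,56)}
  {η} × {57, 58} = {(η,57), (η,58)}
  {η, θ} × {57} = {(η,57), (θ,57)}
  {η, θ} × {58} = {(η,58), (θ,58)}
  {θ} × {56, 57} = {(θ,56), (θ,57)}
  {θ} × {56, 58} = {(θ,56), (θ,58)}
  {θ} × {57, 58} = {(θ,57), (θ,58)}
  {η} × {56, 57, 58} = {(η,56), (η,57), (η,58)}
  {θ} × {56, 57, 58} = {(θ,56), (θ,57), (θ,58)}
  {η, θ} × {56, 57} = {(η,56), (η,57), (θ,56), (θ,57)}
  {η, θ} × {56, 58} = {(η,56), (η,58), (θ,56), (θ,58)}
  {η, θ} × {57, 58} = {(η,57), (η,58), (θ,57), (θ,58)}
  {η, θ} × {56, 57, 58} = {(η,56), (η,57), (η,58), (θ,56), (θ,57), (θ,58)}
These 22 distinct sets form the basis B.
Close under arbitrary unions to get τ_{X×Y}; counting gives |τ_{X×Y}| = 64.


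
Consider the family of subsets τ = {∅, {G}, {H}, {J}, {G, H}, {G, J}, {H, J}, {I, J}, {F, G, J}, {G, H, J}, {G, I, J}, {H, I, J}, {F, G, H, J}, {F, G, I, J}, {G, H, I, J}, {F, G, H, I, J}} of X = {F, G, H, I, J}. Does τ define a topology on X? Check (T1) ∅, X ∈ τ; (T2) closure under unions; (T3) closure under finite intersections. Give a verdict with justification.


τ IS a topology on X.

Axiom (T1): ∅ ∈ τ? Yes; X ∈ τ? Yes.
Axiom (T2/T3): check pairwise unions and intersections of members of τ.
All pairwise intersections and unions checked — each lies in τ. Therefore τ satisfies (T1), (T2), (T3): it IS a topology on X.


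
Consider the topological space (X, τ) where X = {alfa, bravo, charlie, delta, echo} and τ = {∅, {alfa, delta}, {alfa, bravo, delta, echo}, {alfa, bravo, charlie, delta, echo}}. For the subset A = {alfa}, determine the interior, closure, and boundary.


int(A) = ∅, cl(A) = {alfa, bravo, charlie, delta, echo}, ∂A = {alfa, bravo, charlie, delta, echo}.

Closed sets in (X, τ) are complements of opens:
  closed(X, τ) = {∅, {charlie}, {bravo, charlie, echo}, {alfa, bravo, charlie, delta, echo}}.
int(A) = ⋃ {U ∈ τ : U ⊆ A}. Opens contained in A: ∅.
Taking the union of these: int(A) = ∅.
cl(A) = ⋂ {C closed : A ⊆ C}. Closed sets containing A: {alfa, bravo, charlie, delta, echo}.
Intersecting these: cl(A) = {alfa, bravo, charlie, delta, echo}.
∂A = cl(A) ∖ int(A) = {alfa, bravo, charlie, delta, echo} ∖ ∅ = {alfa, bravo, charlie, delta, echo}.


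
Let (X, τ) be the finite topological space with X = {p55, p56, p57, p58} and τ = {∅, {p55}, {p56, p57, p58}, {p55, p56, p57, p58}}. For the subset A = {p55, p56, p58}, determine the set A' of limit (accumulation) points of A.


A' = {p56, p57, p58}

For each x ∈ X, list the open sets U ∈ τ with x ∈ U, then check whether U ∩ (A ∖ {x}) ≠ ∅ for every such U.
  x = p55: open {p55} ∋ x has {p55} ∩ (A ∖ {p55}) = ∅, so x is NOT a limit point.
  x = p56: opens ∋ x are {p56, p57, p58}, {p55, p56, p57, p58}; each meets A ∖ {p56}, so x IS a limit point.
  x = p57: opens ∋ x are {p56, p57, p58}, {p55, p56, p57, p58}; each meets A ∖ {p57}, so x IS a limit point.
  x = p58: opens ∋ x are {p56, p57, p58}, {p55, p56, p57, p58}; each meets A ∖ {p58}, so x IS a limit point.
Collecting: A' = {p56, p57, p58}.


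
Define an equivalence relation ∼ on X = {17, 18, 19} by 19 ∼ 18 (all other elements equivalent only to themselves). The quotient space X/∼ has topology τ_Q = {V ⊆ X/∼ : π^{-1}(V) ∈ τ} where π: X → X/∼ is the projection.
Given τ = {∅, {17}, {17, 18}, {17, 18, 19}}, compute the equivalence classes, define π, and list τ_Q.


X/∼ = {[17], [18=19]}; |τ_Q| = 3.

Equivalence classes: [17], [18=19].
Quotient map π: X → X/∼ sends 17 ↦ [17], 18 ↦ [18=19], 19 ↦ [18=19].
For each subset V ⊆ X/∼, compute π^{-1}(V) ⊆ X and check whether π^{-1}(V) ∈ τ. V is open in τ_Q iff π^{-1}(V) ∈ τ.
  V = {}: π^{-1}(V) = ∅ ∈ τ ✓.
  V = {[17]}: π^{-1}(V) = {17} ∈ τ ✓.
  V = {[18=19]}: π^{-1}(V) = {18, 19} ∉ τ ✗.
  V = {[17], [18=19]}: π^{-1}(V) = {17, 18, 19} ∈ τ ✓.
Open sets in the quotient: τ_Q = {{}, {[17]}, {[17], [18=19]}} (3 elements).


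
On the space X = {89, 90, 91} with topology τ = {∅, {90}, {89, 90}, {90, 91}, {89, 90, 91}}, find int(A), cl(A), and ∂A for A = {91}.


int(A) = ∅, cl(A) = {91}, ∂A = {91}.

Closed sets in (X, τ) are complements of opens:
  closed(X, τ) = {∅, {89}, {91}, {89, 91}, {89, 90, 91}}.
int(A) = ⋃ {U ∈ τ : U ⊆ A}. Opens contained in A: ∅.
Taking the union of these: int(A) = ∅.
cl(A) = ⋂ {C closed : A ⊆ C}. Closed sets containing A: {91}, {89, 91}, {89, 90, 91}.
Intersecting these: cl(A) = {91}.
∂A = cl(A) ∖ int(A) = {91} ∖ ∅ = {91}.


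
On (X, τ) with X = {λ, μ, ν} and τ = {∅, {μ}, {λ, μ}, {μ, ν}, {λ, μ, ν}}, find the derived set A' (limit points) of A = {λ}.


A' = ∅

For each x ∈ X, list the open sets U ∈ τ with x ∈ U, then check whether U ∩ (A ∖ {x}) ≠ ∅ for every such U.
  x = λ: open {λ, μ} ∋ x has {λ, μ} ∩ (A ∖ {λ}) = ∅, so x is NOT a limit point.
  x = μ: open {μ} ∋ x has {μ} ∩ (A ∖ {μ}) = ∅, so x is NOT a limit point.
  x = ν: open {μ, ν} ∋ x has {μ, ν} ∩ (A ∖ {ν}) = ∅, so x is NOT a limit point.
Collecting: A' = ∅.


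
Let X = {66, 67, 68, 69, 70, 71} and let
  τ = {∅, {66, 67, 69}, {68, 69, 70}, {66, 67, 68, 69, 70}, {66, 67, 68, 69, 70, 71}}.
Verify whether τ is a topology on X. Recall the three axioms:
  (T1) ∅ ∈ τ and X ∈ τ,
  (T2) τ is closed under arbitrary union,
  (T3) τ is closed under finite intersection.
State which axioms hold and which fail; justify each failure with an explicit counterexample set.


τ is NOT a topology on X.

Axiom (T1): ∅ ∈ τ? Yes; X ∈ τ? Yes.
Axiom (T2/T3): check pairwise unions and intersections of members of τ.
Counterexample for (T3): {66, 67, 69} ∩ {68, 69, 70} = {69} ∉ τ. Therefore τ is NOT a topology.


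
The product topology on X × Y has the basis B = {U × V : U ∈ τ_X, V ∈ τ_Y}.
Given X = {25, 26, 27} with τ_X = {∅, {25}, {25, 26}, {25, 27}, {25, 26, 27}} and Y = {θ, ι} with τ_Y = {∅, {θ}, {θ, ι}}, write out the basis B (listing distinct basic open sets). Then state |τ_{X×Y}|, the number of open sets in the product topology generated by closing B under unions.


Basis B = {∅ × ∅, {25} × {θ}, {25} × {θ, ι}, {25, 26} × {θ}, {25, 27} × {θ}, {25, 26, 27} × {θ}, {25, 26} × {θ, ι}, {25, 27} × {θ, ι}, {25, 26, 27} × {θ, ι}}; |τ_{X×Y}| = 14.

Enumerate products U × V with U ∈ τ_X, V ∈ τ_Y (deduplicated):
  ∅ × ∅ = {} (∅)
  {25} × {θ} = {(25,θ)}
  {25} × {θ, ι} = {(25,θ), (25,ι)}
  {25, 26} × {θ} = {(25,θ), (26,θ)}
  {25, 27} × {θ} = {(25,θ), (27,θ)}
  {25, 26, 27} × {θ} = {(25,θ), (26,θ), (27,θ)}
  {25, 26} × {θ, ι} = {(25,θ), (25,ι), (26,θ), (26,ι)}
  {25, 27} × {θ, ι} = {(25,θ), (25,ι), (27,θ), (27,ι)}
  {25, 26, 27} × {θ, ι} = {(25,θ), (25,ι), (26,θ), (26,ι), (27,θ), (27,ι)}
These 9 distinct sets form the basis B.
Close under arbitrary unions to get τ_{X×Y}; counting gives |τ_{X×Y}| = 14.


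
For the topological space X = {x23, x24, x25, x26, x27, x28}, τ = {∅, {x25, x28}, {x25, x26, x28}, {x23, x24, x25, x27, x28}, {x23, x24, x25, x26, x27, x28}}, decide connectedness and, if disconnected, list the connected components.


(X, τ) is connected.

Find clopen sets (U ∈ τ with X ∖ U ∈ τ):
  U = ∅, X ∖ U = {x23, x24, x25, x26, x27, x28} — both open, so U is clopen.
  U = {x23, x24, x25, x26, x27, x28}, X ∖ U = ∅ — both open, so U is clopen.
Only trivial clopens (∅ and X) exist, so (X, τ) is connected.
Compute connected components by grouping points that agree on all clopens:
  component: {x23, x24, x25, x26, x27, x28}


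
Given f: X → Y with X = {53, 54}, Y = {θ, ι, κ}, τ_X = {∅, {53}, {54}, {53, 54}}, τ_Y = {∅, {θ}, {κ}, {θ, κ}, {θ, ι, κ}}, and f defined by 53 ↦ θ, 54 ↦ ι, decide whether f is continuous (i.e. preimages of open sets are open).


f IS continuous.

Compute f^{-1}(U) for each U ∈ τ_Y:
  U = ∅: f^{-1}(U) = ∅ ∈ τ_X ✓.
  U = {θ}: f^{-1}(U) = {53} ∈ τ_X ✓.
  U = {κ}: f^{-1}(U) = ∅ ∈ τ_X ✓.
  U = {θ, κ}: f^{-1}(U) = {53} ∈ τ_X ✓.
  U = {θ, ι, κ}: f^{-1}(U) = {53, 54} ∈ τ_X ✓.
Every preimage lies in τ_X, so f IS continuous.


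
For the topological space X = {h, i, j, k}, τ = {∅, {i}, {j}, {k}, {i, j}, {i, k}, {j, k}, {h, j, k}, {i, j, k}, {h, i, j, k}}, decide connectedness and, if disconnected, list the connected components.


(X, τ) is disconnected; components = [{i}, {h, j, k}].

Find clopen sets (U ∈ τ with X ∖ U ∈ τ):
  U = ∅, X ∖ U = {h, i, j, k} — both open, so U is clopen.
  U = {i}, X ∖ U = {h, j, k} — both open, so U is clopen.
  U = {h, j, k}, X ∖ U = {i} — both open, so U is clopen.
  U = {h, i, j, k}, X ∖ U = ∅ — both open, so U is clopen.
Nontrivial clopen(s) exist: e.g. {i}. So (X, τ) is disconnected.
Compute connected components by grouping points that agree on all clopens:
  component: {i}
  component: {h, j, k}


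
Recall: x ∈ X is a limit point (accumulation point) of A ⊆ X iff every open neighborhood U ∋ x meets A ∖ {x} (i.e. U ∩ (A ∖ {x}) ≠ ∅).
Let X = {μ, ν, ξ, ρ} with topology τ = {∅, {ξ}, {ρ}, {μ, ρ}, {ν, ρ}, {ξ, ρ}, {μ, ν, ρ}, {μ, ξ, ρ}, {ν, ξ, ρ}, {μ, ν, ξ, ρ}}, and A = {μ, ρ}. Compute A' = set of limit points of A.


A' = {μ, ν}

For each x ∈ X, list the open sets U ∈ τ with x ∈ U, then check whether U ∩ (A ∖ {x}) ≠ ∅ for every such U.
  x = μ: opens ∋ x are {μ, ρ}, {μ, ν, ρ}, {μ, ξ, ρ}, {μ, ν, ξ, ρ}; each meets A ∖ {μ}, so x IS a limit point.
  x = ν: opens ∋ x are {ν, ρ}, {μ, ν, ρ}, {ν, ξ, ρ}, {μ, ν, ξ, ρ}; each meets A ∖ {ν}, so x IS a limit point.
  x = ξ: open {ξ} ∋ x has {ξ} ∩ (A ∖ {ξ}) = ∅, so x is NOT a limit point.
  x = ρ: open {ρ} ∋ x has {ρ} ∩ (A ∖ {ρ}) = ∅, so x is NOT a limit point.
Collecting: A' = {μ, ν}.


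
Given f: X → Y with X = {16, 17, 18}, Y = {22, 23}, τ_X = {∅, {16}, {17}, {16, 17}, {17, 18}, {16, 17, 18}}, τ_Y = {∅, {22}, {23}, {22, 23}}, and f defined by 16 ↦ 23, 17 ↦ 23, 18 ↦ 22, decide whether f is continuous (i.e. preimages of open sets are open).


f is NOT continuous.

Compute f^{-1}(U) for each U ∈ τ_Y:
  U = ∅: f^{-1}(U) = ∅ ∈ τ_X ✓.
  U = {22}: f^{-1}(U) = {18} ∉ τ_X ✗.
  U = {23}: f^{-1}(U) = {16, 17} ∈ τ_X ✓.
  U = {22, 23}: f^{-1}(U) = {16, 17, 18} ∈ τ_X ✓.
Found U = {22} with f^{-1}(U) = {18} not in τ_X. Therefore f is NOT continuous.


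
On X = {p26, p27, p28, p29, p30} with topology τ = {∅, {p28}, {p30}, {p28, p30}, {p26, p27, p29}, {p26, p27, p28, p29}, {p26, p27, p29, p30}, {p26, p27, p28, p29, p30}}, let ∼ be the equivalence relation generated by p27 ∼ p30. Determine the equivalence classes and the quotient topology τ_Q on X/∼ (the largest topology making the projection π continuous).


X/∼ = {[p26], [p27=p30], [p28], [p29]}; |τ_Q| = 4.

Equivalence classes: [p26], [p27=p30], [p28], [p29].
Quotient map π: X → X/∼ sends p26 ↦ [p26], p27 ↦ [p27=p30], p28 ↦ [p28], p29 ↦ [p29], p30 ↦ [p27=p30].
For each subset V ⊆ X/∼, compute π^{-1}(V) ⊆ X and check whether π^{-1}(V) ∈ τ. V is open in τ_Q iff π^{-1}(V) ∈ τ.
  V = {}: π^{-1}(V) = ∅ ∈ τ ✓.
  V = {[p26]}: π^{-1}(V) = {p26} ∉ τ ✗.
  V = {[p27=p30]}: π^{-1}(V) = {p27, p30} ∉ τ ✗.
  V = {[p26], [p27=p30]}: π^{-1}(V) = {p26, p27, p30} ∉ τ ✗.
  V = {[p28]}: π^{-1}(V) = {p28} ∈ τ ✓.
  V = {[p26], [p28]}: π^{-1}(V) = {p26, p28} ∉ τ ✗.
  V = {[p27=p30], [p28]}: π^{-1}(V) = {p27, p28, p30} ∉ τ ✗.
  V = {[p26], [p27=p30], [p28]}: π^{-1}(V) = {p26, p27, p28, p30} ∉ τ ✗.
  V = {[p29]}: π^{-1}(V) = {p29} ∉ τ ✗.
  V = {[p26], [p29]}: π^{-1}(V) = {p26, p29} ∉ τ ✗.
  V = {[p27=p30], [p29]}: π^{-1}(V) = {p27, p29, p30} ∉ τ ✗.
  V = {[p26], [p27=p30], [p29]}: π^{-1}(V) = {p26, p27, p29, p30} ∈ τ ✓.
  V = {[p28], [p29]}: π^{-1}(V) = {p28, p29} ∉ τ ✗.
  V = {[p26], [p28], [p29]}: π^{-1}(V) = {p26, p28, p29} ∉ τ ✗.
  V = {[p27=p30], [p28], [p29]}: π^{-1}(V) = {p27, p28, p29, p30} ∉ τ ✗.
  V = {[p26], [p27=p30], [p28], [p29]}: π^{-1}(V) = {p26, p27, p28, p29, p30} ∈ τ ✓.
Open sets in the quotient: τ_Q = {{}, {[p28]}, {[p26], [p27=p30], [p29]}, {[p26], [p27=p30], [p28], [p29]}} (4 elements).


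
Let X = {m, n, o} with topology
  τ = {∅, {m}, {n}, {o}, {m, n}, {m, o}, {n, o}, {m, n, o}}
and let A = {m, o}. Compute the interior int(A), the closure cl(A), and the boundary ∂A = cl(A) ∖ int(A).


int(A) = {m, o}, cl(A) = {m, o}, ∂A = ∅.

Closed sets in (X, τ) are complements of opens:
  closed(X, τ) = {∅, {m}, {n}, {o}, {m, n}, {m, o}, {n, o}, {m, n, o}}.
int(A) = ⋃ {U ∈ τ : U ⊆ A}. Opens contained in A: ∅, {m}, {o}, {m, o}.
Taking the union of these: int(A) = {m, o}.
cl(A) = ⋂ {C closed : A ⊆ C}. Closed sets containing A: {m, o}, {m, n, o}.
Intersecting these: cl(A) = {m, o}.
∂A = cl(A) ∖ int(A) = {m, o} ∖ {m, o} = ∅.


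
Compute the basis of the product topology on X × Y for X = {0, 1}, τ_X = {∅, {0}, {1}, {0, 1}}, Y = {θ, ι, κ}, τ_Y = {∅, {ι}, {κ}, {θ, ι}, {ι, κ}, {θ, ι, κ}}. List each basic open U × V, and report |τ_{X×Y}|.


Basis B = {∅ × ∅, {0} × {ι}, {0} × {κ}, {1} × {ι}, {1} × {κ}, {0} × {θ, ι}, {0} × {ι, κ}, {0, 1} × {ι}, {0, 1} × {κ}, {1} × {θ, ι}, {1} × {ι, κ}, {0} × {θ, ι, κ}, {1} × {θ, ι, κ}, {0, 1} × {θ, ι}, {0, 1} × {ι, κ}, {0, 1} × {θ, ι, κ}}; |τ_{X×Y}| = 36.

Enumerate products U × V with U ∈ τ_X, V ∈ τ_Y (deduplicated):
  ∅ × ∅ = {} (∅)
  {0} × {ι} = {(0,ι)}
  {0} × {κ} = {(0,κ)}
  {1} × {ι} = {(1,ι)}
  {1} × {κ} = {(1,κ)}
  {0} × {θ, ι} = {(0,θ), (0,ι)}
  {0} × {ι, κ} = {(0,ι), (0,κ)}
  {0, 1} × {ι} = {(0,ι), (1,ι)}
  {0, 1} × {κ} = {(0,κ), (1,κ)}
  {1} × {θ, ι} = {(1,θ), (1,ι)}
  {1} × {ι, κ} = {(1,ι), (1,κ)}
  {0} × {θ, ι, κ} = {(0,θ), (0,ι), (0,κ)}
  {1} × {θ, ι, κ} = {(1,θ), (1,ι), (1,κ)}
  {0, 1} × {θ, ι} = {(0,θ), (0,ι), (1,θ), (1,ι)}
  {0, 1} × {ι, κ} = {(0,ι), (0,κ), (1,ι), (1,κ)}
  {0, 1} × {θ, ι, κ} = {(0,θ), (0,ι), (0,κ), (1,θ), (1,ι), (1,κ)}
These 16 distinct sets form the basis B.
Close under arbitrary unions to get τ_{X×Y}; counting gives |τ_{X×Y}| = 36.


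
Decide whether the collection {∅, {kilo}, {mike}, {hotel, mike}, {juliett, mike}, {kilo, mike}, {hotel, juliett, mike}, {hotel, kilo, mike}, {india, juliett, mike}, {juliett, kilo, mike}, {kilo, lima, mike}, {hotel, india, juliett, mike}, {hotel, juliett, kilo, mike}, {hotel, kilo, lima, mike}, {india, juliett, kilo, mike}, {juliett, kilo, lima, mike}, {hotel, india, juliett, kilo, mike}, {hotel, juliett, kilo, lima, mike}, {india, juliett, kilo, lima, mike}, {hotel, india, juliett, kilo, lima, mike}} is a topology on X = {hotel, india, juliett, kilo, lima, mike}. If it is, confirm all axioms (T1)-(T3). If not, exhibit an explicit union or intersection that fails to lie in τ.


τ IS a topology on X.

Axiom (T1): ∅ ∈ τ? Yes; X ∈ τ? Yes.
Axiom (T2/T3): check pairwise unions and intersections of members of τ.
All pairwise intersections and unions checked — each lies in τ. Therefore τ satisfies (T1), (T2), (T3): it IS a topology on X.


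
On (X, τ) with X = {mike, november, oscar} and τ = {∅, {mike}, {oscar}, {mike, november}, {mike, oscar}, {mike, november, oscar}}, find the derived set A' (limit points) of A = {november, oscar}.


A' = ∅

For each x ∈ X, list the open sets U ∈ τ with x ∈ U, then check whether U ∩ (A ∖ {x}) ≠ ∅ for every such U.
  x = mike: open {mike} ∋ x has {mike} ∩ (A ∖ {mike}) = ∅, so x is NOT a limit point.
  x = november: open {mike, november} ∋ x has {mike, november} ∩ (A ∖ {november}) = ∅, so x is NOT a limit point.
  x = oscar: open {oscar} ∋ x has {oscar} ∩ (A ∖ {oscar}) = ∅, so x is NOT a limit point.
Collecting: A' = ∅.


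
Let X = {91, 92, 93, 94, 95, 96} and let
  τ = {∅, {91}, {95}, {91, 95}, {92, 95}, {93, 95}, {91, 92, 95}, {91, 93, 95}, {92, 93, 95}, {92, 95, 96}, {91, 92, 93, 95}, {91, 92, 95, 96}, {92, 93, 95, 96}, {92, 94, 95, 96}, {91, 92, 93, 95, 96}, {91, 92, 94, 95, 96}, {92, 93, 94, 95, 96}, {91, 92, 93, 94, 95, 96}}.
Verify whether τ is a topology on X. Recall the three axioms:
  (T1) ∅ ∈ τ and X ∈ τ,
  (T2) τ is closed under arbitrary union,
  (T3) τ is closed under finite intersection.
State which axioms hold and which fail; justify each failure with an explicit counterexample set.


τ IS a topology on X.

Axiom (T1): ∅ ∈ τ? Yes; X ∈ τ? Yes.
Axiom (T2/T3): check pairwise unions and intersections of members of τ.
All pairwise intersections and unions checked — each lies in τ. Therefore τ satisfies (T1), (T2), (T3): it IS a topology on X.


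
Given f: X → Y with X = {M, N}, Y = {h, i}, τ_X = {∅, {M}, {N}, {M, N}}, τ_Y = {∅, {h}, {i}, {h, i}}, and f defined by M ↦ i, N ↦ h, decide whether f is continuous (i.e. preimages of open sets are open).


f IS continuous.

Compute f^{-1}(U) for each U ∈ τ_Y:
  U = ∅: f^{-1}(U) = ∅ ∈ τ_X ✓.
  U = {h}: f^{-1}(U) = {N} ∈ τ_X ✓.
  U = {i}: f^{-1}(U) = {M} ∈ τ_X ✓.
  U = {h, i}: f^{-1}(U) = {M, N} ∈ τ_X ✓.
Every preimage lies in τ_X, so f IS continuous.


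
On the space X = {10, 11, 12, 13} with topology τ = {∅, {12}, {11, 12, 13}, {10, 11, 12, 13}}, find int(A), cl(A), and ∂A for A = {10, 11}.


int(A) = ∅, cl(A) = {10, 11, 13}, ∂A = {10, 11, 13}.

Closed sets in (X, τ) are complements of opens:
  closed(X, τ) = {∅, {10}, {10, 11, 13}, {10, 11, 12, 13}}.
int(A) = ⋃ {U ∈ τ : U ⊆ A}. Opens contained in A: ∅.
Taking the union of these: int(A) = ∅.
cl(A) = ⋂ {C closed : A ⊆ C}. Closed sets containing A: {10, 11, 13}, {10, 11, 12, 13}.
Intersecting these: cl(A) = {10, 11, 13}.
∂A = cl(A) ∖ int(A) = {10, 11, 13} ∖ ∅ = {10, 11, 13}.


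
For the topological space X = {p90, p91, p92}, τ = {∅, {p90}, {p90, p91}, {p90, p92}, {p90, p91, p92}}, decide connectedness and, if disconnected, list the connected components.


(X, τ) is connected.

Find clopen sets (U ∈ τ with X ∖ U ∈ τ):
  U = ∅, X ∖ U = {p90, p91, p92} — both open, so U is clopen.
  U = {p90, p91, p92}, X ∖ U = ∅ — both open, so U is clopen.
Only trivial clopens (∅ and X) exist, so (X, τ) is connected.
Compute connected components by grouping points that agree on all clopens:
  component: {p90, p91, p92}


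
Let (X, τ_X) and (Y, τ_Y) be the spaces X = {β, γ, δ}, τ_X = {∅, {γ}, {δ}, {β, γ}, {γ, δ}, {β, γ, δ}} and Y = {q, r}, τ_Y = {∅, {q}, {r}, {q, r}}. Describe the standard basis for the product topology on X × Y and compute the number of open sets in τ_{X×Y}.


Basis B = {∅ × ∅, {γ} × {q}, {γ} × {r}, {δ} × {q}, {δ} × {r}, {β, γ} × {q}, {β, γ} × {r}, {γ} × {q, r}, {γ, δ} × {q}, {γ, δ} × {r}, {δ} × {q, r}, {β, γ, δ} × {q}, {β, γ, δ} × {r}, {β, γ} × {q, r}, {γ, δ} × {q, r}, {β, γ, δ} × {q, r}}; |τ_{X×Y}| = 36.

Enumerate products U × V with U ∈ τ_X, V ∈ τ_Y (deduplicated):
  ∅ × ∅ = {} (∅)
  {γ} × {q} = {(γ,q)}
  {γ} × {r} = {(γ,r)}
  {δ} × {q} = {(δ,q)}
  {δ} × {r} = {(δ,r)}
  {β, γ} × {q} = {(β,q), (γ,q)}
  {β, γ} × {r} = {(β,r), (γ,r)}
  {γ} × {q, r} = {(γ,q), (γ,r)}
  {γ, δ} × {q} = {(γ,q), (δ,q)}
  {γ, δ} × {r} = {(γ,r), (δ,r)}
  {δ} × {q, r} = {(δ,q), (δ,r)}
  {β, γ, δ} × {q} = {(β,q), (γ,q), (δ,q)}
  {β, γ, δ} × {r} = {(β,r), (γ,r), (δ,r)}
  {β, γ} × {q, r} = {(β,q), (β,r), (γ,q), (γ,r)}
  {γ, δ} × {q, r} = {(γ,q), (γ,r), (δ,q), (δ,r)}
  {β, γ, δ} × {q, r} = {(β,q), (β,r), (γ,q), (γ,r), (δ,q), (δ,r)}
These 16 distinct sets form the basis B.
Close under arbitrary unions to get τ_{X×Y}; counting gives |τ_{X×Y}| = 36.


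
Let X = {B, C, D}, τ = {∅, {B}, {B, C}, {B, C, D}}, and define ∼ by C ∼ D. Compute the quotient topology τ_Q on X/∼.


X/∼ = {[B], [C=D]}; |τ_Q| = 3.

Equivalence classes: [B], [C=D].
Quotient map π: X → X/∼ sends B ↦ [B], C ↦ [C=D], D ↦ [C=D].
For each subset V ⊆ X/∼, compute π^{-1}(V) ⊆ X and check whether π^{-1}(V) ∈ τ. V is open in τ_Q iff π^{-1}(V) ∈ τ.
  V = {}: π^{-1}(V) = ∅ ∈ τ ✓.
  V = {[B]}: π^{-1}(V) = {B} ∈ τ ✓.
  V = {[C=D]}: π^{-1}(V) = {C, D} ∉ τ ✗.
  V = {[B], [C=D]}: π^{-1}(V) = {B, C, D} ∈ τ ✓.
Open sets in the quotient: τ_Q = {{}, {[B]}, {[B], [C=D]}} (3 elements).


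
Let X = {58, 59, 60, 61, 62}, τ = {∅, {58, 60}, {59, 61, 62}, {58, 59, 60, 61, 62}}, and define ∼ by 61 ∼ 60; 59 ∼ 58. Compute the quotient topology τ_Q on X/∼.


X/∼ = {[58=59], [60=61], [62]}; |τ_Q| = 2.

Equivalence classes: [58=59], [60=61], [62].
Quotient map π: X → X/∼ sends 58 ↦ [58=59], 59 ↦ [58=59], 60 ↦ [60=61], 61 ↦ [60=61], 62 ↦ [62].
For each subset V ⊆ X/∼, compute π^{-1}(V) ⊆ X and check whether π^{-1}(V) ∈ τ. V is open in τ_Q iff π^{-1}(V) ∈ τ.
  V = {}: π^{-1}(V) = ∅ ∈ τ ✓.
  V = {[58=59]}: π^{-1}(V) = {58, 59} ∉ τ ✗.
  V = {[60=61]}: π^{-1}(V) = {60, 61} ∉ τ ✗.
  V = {[58=59], [60=61]}: π^{-1}(V) = {58, 59, 60, 61} ∉ τ ✗.
  V = {[62]}: π^{-1}(V) = {62} ∉ τ ✗.
  V = {[58=59], [62]}: π^{-1}(V) = {58, 59, 62} ∉ τ ✗.
  V = {[60=61], [62]}: π^{-1}(V) = {60, 61, 62} ∉ τ ✗.
  V = {[58=59], [60=61], [62]}: π^{-1}(V) = {58, 59, 60, 61, 62} ∈ τ ✓.
Open sets in the quotient: τ_Q = {{}, {[58=59], [60=61], [62]}} (2 elements).


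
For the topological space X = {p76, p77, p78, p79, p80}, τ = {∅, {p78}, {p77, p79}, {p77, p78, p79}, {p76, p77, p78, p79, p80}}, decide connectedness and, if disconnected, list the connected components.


(X, τ) is connected.

Find clopen sets (U ∈ τ with X ∖ U ∈ τ):
  U = ∅, X ∖ U = {p76, p77, p78, p79, p80} — both open, so U is clopen.
  U = {p76, p77, p78, p79, p80}, X ∖ U = ∅ — both open, so U is clopen.
Only trivial clopens (∅ and X) exist, so (X, τ) is connected.
Compute connected components by grouping points that agree on all clopens:
  component: {p76, p77, p78, p79, p80}


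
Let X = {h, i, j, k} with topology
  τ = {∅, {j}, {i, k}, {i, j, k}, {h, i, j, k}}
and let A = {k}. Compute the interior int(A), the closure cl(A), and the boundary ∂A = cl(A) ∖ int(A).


int(A) = ∅, cl(A) = {h, i, k}, ∂A = {h, i, k}.

Closed sets in (X, τ) are complements of opens:
  closed(X, τ) = {∅, {h}, {h, j}, {h, i, k}, {h, i, j, k}}.
int(A) = ⋃ {U ∈ τ : U ⊆ A}. Opens contained in A: ∅.
Taking the union of these: int(A) = ∅.
cl(A) = ⋂ {C closed : A ⊆ C}. Closed sets containing A: {h, i, k}, {h, i, j, k}.
Intersecting these: cl(A) = {h, i, k}.
∂A = cl(A) ∖ int(A) = {h, i, k} ∖ ∅ = {h, i, k}.


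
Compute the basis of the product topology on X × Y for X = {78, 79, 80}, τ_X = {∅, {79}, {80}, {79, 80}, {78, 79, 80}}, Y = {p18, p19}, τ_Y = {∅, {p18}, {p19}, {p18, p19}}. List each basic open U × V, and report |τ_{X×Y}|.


Basis B = {∅ × ∅, {79} × {p18}, {79} × {p19}, {80} × {p18}, {80} × {p19}, {79} × {p18, p19}, {79, 80} × {p18}, {79, 80} × {p19}, {80} × {p18, p19}, {78, 79, 80} × {p18}, {78, 79, 80} × {p19}, {79, 80} × {p18, p19}, {78, 79, 80} × {p18, p19}}; |τ_{X×Y}| = 25.

Enumerate products U × V with U ∈ τ_X, V ∈ τ_Y (deduplicated):
  ∅ × ∅ = {} (∅)
  {79} × {p18} = {(79,p18)}
  {79} × {p19} = {(79,p19)}
  {80} × {p18} = {(80,p18)}
  {80} × {p19} = {(80,p19)}
  {79} × {p18, p19} = {(79,p18), (79,p19)}
  {79, 80} × {p18} = {(79,p18), (80,p18)}
  {79, 80} × {p19} = {(79,p19), (80,p19)}
  {80} × {p18, p19} = {(80,p18), (80,p19)}
  {78, 79, 80} × {p18} = {(78,p18), (79,p18), (80,p18)}
  {78, 79, 80} × {p19} = {(78,p19), (79,p19), (80,p19)}
  {79, 80} × {p18, p19} = {(79,p18), (79,p19), (80,p18), (80,p19)}
  {78, 79, 80} × {p18, p19} = {(78,p18), (78,p19), (79,p18), (79,p19), (80,p18), (80,p19)}
These 13 distinct sets form the basis B.
Close under arbitrary unions to get τ_{X×Y}; counting gives |τ_{X×Y}| = 25.


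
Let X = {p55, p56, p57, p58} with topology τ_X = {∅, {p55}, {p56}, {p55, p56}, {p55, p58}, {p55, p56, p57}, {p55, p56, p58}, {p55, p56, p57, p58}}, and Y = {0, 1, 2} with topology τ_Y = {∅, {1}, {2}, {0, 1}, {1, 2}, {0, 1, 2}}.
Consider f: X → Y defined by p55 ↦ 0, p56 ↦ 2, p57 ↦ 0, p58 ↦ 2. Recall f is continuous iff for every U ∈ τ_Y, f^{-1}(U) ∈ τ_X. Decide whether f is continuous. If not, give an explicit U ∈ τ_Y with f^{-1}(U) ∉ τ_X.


f is NOT continuous.

Compute f^{-1}(U) for each U ∈ τ_Y:
  U = ∅: f^{-1}(U) = ∅ ∈ τ_X ✓.
  U = {1}: f^{-1}(U) = ∅ ∈ τ_X ✓.
  U = {2}: f^{-1}(U) = {p56, p58} ∉ τ_X ✗.
  U = {0, 1}: f^{-1}(U) = {p55, p57} ∉ τ_X ✗.
  U = {1, 2}: f^{-1}(U) = {p56, p58} ∉ τ_X ✗.
  U = {0, 1, 2}: f^{-1}(U) = {p55, p56, p57, p58} ∈ τ_X ✓.
Found U = {2} with f^{-1}(U) = {p56, p58} not in τ_X. Therefore f is NOT continuous.


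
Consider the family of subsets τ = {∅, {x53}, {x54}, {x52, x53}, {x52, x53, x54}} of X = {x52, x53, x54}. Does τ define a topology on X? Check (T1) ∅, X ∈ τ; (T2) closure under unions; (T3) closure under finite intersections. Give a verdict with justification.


τ is NOT a topology on X.

Axiom (T1): ∅ ∈ τ? Yes; X ∈ τ? Yes.
Axiom (T2/T3): check pairwise unions and intersections of members of τ.
Counterexample for (T2): {x53} ∪ {x54} = {x53, x54} ∉ τ. Therefore τ is NOT a topology.


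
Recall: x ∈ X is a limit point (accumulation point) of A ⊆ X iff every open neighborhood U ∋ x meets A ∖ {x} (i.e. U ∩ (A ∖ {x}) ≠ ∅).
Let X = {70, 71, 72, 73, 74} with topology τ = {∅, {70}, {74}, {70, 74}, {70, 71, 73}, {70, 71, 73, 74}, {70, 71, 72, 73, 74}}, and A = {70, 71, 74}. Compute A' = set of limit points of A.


A' = {71, 72, 73}

For each x ∈ X, list the open sets U ∈ τ with x ∈ U, then check whether U ∩ (A ∖ {x}) ≠ ∅ for every such U.
  x = 70: open {70} ∋ x has {70} ∩ (A ∖ {70}) = ∅, so x is NOT a limit point.
  x = 71: opens ∋ x are {70, 71, 73}, {70, 71, 73, 74}, {70, 71, 72, 73, 74}; each meets A ∖ {71}, so x IS a limit point.
  x = 72: opens ∋ x are {70, 71, 72, 73, 74}; each meets A ∖ {72}, so x IS a limit point.
  x = 73: opens ∋ x are {70, 71, 73}, {70, 71, 73, 74}, {70, 71, 72, 73, 74}; each meets A ∖ {73}, so x IS a limit point.
  x = 74: open {74} ∋ x has {74} ∩ (A ∖ {74}) = ∅, so x is NOT a limit point.
Collecting: A' = {71, 72, 73}.


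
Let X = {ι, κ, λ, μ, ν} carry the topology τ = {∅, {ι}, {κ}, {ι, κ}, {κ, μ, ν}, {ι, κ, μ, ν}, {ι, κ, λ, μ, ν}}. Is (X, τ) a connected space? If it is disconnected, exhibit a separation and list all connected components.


(X, τ) is connected.

Find clopen sets (U ∈ τ with X ∖ U ∈ τ):
  U = ∅, X ∖ U = {ι, κ, λ, μ, ν} — both open, so U is clopen.
  U = {ι, κ, λ, μ, ν}, X ∖ U = ∅ — both open, so U is clopen.
Only trivial clopens (∅ and X) exist, so (X, τ) is connected.
Compute connected components by grouping points that agree on all clopens:
  component: {ι, κ, λ, μ, ν}


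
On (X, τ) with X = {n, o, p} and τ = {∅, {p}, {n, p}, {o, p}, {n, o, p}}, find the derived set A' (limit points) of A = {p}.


A' = {n, o}

For each x ∈ X, list the open sets U ∈ τ with x ∈ U, then check whether U ∩ (A ∖ {x}) ≠ ∅ for every such U.
  x = n: opens ∋ x are {n, p}, {n, o, p}; each meets A ∖ {n}, so x IS a limit point.
  x = o: opens ∋ x are {o, p}, {n, o, p}; each meets A ∖ {o}, so x IS a limit point.
  x = p: open {p} ∋ x has {p} ∩ (A ∖ {p}) = ∅, so x is NOT a limit point.
Collecting: A' = {n, o}.


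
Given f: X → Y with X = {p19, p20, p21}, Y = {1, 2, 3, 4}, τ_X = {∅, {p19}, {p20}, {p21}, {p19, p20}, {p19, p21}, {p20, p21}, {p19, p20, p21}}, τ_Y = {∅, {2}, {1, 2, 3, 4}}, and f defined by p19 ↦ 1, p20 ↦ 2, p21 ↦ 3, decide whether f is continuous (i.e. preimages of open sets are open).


f IS continuous.

Compute f^{-1}(U) for each U ∈ τ_Y:
  U = ∅: f^{-1}(U) = ∅ ∈ τ_X ✓.
  U = {2}: f^{-1}(U) = {p20} ∈ τ_X ✓.
  U = {1, 2, 3, 4}: f^{-1}(U) = {p19, p20, p21} ∈ τ_X ✓.
Every preimage lies in τ_X, so f IS continuous.


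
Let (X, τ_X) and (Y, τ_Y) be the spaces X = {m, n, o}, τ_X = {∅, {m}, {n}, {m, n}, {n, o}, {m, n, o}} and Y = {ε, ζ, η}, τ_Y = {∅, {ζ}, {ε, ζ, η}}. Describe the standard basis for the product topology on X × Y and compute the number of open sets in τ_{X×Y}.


Basis B = {∅ × ∅, {m} × {ζ}, {n} × {ζ}, {m, n} × {ζ}, {n, o} × {ζ}, {m} × {ε, ζ, η}, {m, n, o} × {ζ}, {n} × {ε, ζ, η}, {m, n} × {ε, ζ, η}, {n, o} × {ε, ζ, η}, {m, n, o} × {ε, ζ, η}}; |τ_{X×Y}| = 18.

Enumerate products U × V with U ∈ τ_X, V ∈ τ_Y (deduplicated):
  ∅ × ∅ = {} (∅)
  {m} × {ζ} = {(m,ζ)}
  {n} × {ζ} = {(n,ζ)}
  {m, n} × {ζ} = {(m,ζ), (n,ζ)}
  {n, o} × {ζ} = {(n,ζ), (o,ζ)}
  {m} × {ε, ζ, η} = {(m,ε), (m,ζ), (m,η)}
  {m, n, o} × {ζ} = {(m,ζ), (n,ζ), (o,ζ)}
  {n} × {ε, ζ, η} = {(n,ε), (n,ζ), (n,η)}
  {m, n} × {ε, ζ, η} = {(m,ε), (m,ζ), (m,η), (n,ε), (n,ζ), (n,η)}
  {n, o} × {ε, ζ, η} = {(n,ε), (n,ζ), (n,η), (o,ε), (o,ζ), (o,η)}
  {m, n, o} × {ε, ζ, η} = {(m,ε), (m,ζ), (m,η), (n,ε), (n,ζ), (n,η), (o,ε), (o,ζ), (o,η)}
These 11 distinct sets form the basis B.
Close under arbitrary unions to get τ_{X×Y}; counting gives |τ_{X×Y}| = 18.


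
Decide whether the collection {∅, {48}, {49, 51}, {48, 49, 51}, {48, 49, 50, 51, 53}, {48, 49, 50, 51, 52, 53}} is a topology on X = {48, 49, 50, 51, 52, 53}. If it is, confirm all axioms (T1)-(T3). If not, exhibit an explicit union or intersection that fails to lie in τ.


τ IS a topology on X.

Axiom (T1): ∅ ∈ τ? Yes; X ∈ τ? Yes.
Axiom (T2/T3): check pairwise unions and intersections of members of τ.
All pairwise intersections and unions checked — each lies in τ. Therefore τ satisfies (T1), (T2), (T3): it IS a topology on X.


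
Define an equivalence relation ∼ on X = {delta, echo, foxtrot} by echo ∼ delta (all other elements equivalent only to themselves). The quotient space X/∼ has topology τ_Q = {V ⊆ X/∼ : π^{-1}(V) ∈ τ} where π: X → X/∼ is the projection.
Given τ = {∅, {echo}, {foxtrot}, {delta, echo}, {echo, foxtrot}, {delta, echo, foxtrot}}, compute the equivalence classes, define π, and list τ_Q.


X/∼ = {[delta=echo], [foxtrot]}; |τ_Q| = 4.

Equivalence classes: [delta=echo], [foxtrot].
Quotient map π: X → X/∼ sends delta ↦ [delta=echo], echo ↦ [delta=echo], foxtrot ↦ [foxtrot].
For each subset V ⊆ X/∼, compute π^{-1}(V) ⊆ X and check whether π^{-1}(V) ∈ τ. V is open in τ_Q iff π^{-1}(V) ∈ τ.
  V = {}: π^{-1}(V) = ∅ ∈ τ ✓.
  V = {[delta=echo]}: π^{-1}(V) = {delta, echo} ∈ τ ✓.
  V = {[foxtrot]}: π^{-1}(V) = {foxtrot} ∈ τ ✓.
  V = {[delta=echo], [foxtrot]}: π^{-1}(V) = {delta, echo, foxtrot} ∈ τ ✓.
Open sets in the quotient: τ_Q = {{}, {[delta=echo]}, {[foxtrot]}, {[delta=echo], [foxtrot]}} (4 elements).


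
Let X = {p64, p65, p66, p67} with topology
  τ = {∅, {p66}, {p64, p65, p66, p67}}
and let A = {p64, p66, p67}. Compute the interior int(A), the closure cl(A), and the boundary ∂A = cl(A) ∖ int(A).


int(A) = {p66}, cl(A) = {p64, p65, p66, p67}, ∂A = {p64, p65, p67}.

Closed sets in (X, τ) are complements of opens:
  closed(X, τ) = {∅, {p64, p65, p67}, {p64, p65, p66, p67}}.
int(A) = ⋃ {U ∈ τ : U ⊆ A}. Opens contained in A: ∅, {p66}.
Taking the union of these: int(A) = {p66}.
cl(A) = ⋂ {C closed : A ⊆ C}. Closed sets containing A: {p64, p65, p66, p67}.
Intersecting these: cl(A) = {p64, p65, p66, p67}.
∂A = cl(A) ∖ int(A) = {p64, p65, p66, p67} ∖ {p66} = {p64, p65, p67}.


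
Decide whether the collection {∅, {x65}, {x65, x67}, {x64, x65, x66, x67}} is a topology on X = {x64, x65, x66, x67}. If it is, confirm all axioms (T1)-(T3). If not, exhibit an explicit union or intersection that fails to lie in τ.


τ IS a topology on X.

Axiom (T1): ∅ ∈ τ? Yes; X ∈ τ? Yes.
Axiom (T2/T3): check pairwise unions and intersections of members of τ.
All pairwise intersections and unions checked — each lies in τ. Therefore τ satisfies (T1), (T2), (T3): it IS a topology on X.


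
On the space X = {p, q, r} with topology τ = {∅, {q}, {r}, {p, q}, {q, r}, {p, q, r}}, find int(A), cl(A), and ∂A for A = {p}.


int(A) = ∅, cl(A) = {p}, ∂A = {p}.

Closed sets in (X, τ) are complements of opens:
  closed(X, τ) = {∅, {p}, {r}, {p, q}, {p, r}, {p, q, r}}.
int(A) = ⋃ {U ∈ τ : U ⊆ A}. Opens contained in A: ∅.
Taking the union of these: int(A) = ∅.
cl(A) = ⋂ {C closed : A ⊆ C}. Closed sets containing A: {p}, {p, q}, {p, r}, {p, q, r}.
Intersecting these: cl(A) = {p}.
∂A = cl(A) ∖ int(A) = {p} ∖ ∅ = {p}.


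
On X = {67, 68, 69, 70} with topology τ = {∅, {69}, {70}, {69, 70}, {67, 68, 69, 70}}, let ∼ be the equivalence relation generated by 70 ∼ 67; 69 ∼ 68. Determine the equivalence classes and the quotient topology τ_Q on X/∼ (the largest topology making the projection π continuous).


X/∼ = {[67=70], [68=69]}; |τ_Q| = 2.

Equivalence classes: [67=70], [68=69].
Quotient map π: X → X/∼ sends 67 ↦ [67=70], 68 ↦ [68=69], 69 ↦ [68=69], 70 ↦ [67=70].
For each subset V ⊆ X/∼, compute π^{-1}(V) ⊆ X and check whether π^{-1}(V) ∈ τ. V is open in τ_Q iff π^{-1}(V) ∈ τ.
  V = {}: π^{-1}(V) = ∅ ∈ τ ✓.
  V = {[67=70]}: π^{-1}(V) = {67, 70} ∉ τ ✗.
  V = {[68=69]}: π^{-1}(V) = {68, 69} ∉ τ ✗.
  V = {[67=70], [68=69]}: π^{-1}(V) = {67, 68, 69, 70} ∈ τ ✓.
Open sets in the quotient: τ_Q = {{}, {[67=70], [68=69]}} (2 elements).
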